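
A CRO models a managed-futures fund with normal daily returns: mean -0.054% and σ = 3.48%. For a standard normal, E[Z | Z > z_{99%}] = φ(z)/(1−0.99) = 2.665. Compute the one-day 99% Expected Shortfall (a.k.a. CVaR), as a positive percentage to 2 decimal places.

9.33%

ES = −(-0.054%) + 3.48% × 2.665 = 9.328%.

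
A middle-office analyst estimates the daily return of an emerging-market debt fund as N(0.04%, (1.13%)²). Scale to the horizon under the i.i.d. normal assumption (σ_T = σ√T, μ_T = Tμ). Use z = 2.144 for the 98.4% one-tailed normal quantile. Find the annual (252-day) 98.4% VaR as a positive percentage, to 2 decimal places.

σ_{252d} = 1.13% × √252 = 17.938%; μ_{252d} = 252 × 0.04% = 10.080%.
VaR = −(10.080%) + 2.144 × 17.938% = 28.379%.

28.38%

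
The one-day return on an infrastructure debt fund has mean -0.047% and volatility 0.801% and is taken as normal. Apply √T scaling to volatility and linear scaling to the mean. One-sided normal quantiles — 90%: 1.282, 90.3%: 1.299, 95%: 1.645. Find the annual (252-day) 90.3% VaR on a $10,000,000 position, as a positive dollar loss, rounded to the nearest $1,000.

σ_{252d} = 0.801% × √252 = 12.715%; μ_{252d} = 252 × -0.047% = -11.844%.
VaR = −(-11.844%) + 1.299 × 12.715% = 28.361%.
On $10,000,000: 0.28361 × $10,000,000 = $2,836,100.

$2,836,000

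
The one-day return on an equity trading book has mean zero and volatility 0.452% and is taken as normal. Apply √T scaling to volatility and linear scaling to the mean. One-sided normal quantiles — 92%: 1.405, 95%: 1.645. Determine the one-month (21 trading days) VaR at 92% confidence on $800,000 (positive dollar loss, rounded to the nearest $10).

σ_{21d} = 0.452% × √21 = 2.071%.
VaR = 1.405 × 2.071% = 2.910%.
On $800,000: 0.02910 × $800,000 = $23,280.

$23,280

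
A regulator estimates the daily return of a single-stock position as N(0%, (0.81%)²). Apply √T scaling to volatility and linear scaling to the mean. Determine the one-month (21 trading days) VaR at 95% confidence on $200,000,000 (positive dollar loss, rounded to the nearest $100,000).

$12,200,000

At 95%, z = 1.645.
σ_{21d} = 0.81% × √21 = 3.712%.
VaR = 1.645 × 3.712% = 6.106%.
On $200,000,000: 0.06106 × $200,000,000 = $12,212,000.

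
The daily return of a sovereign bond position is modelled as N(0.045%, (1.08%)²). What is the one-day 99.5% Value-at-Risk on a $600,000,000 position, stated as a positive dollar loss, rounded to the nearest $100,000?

At 99.5% one-sided, z = 2.576.
VaR = −μ + z·σ = −(0.045%) + 2.576 × 1.08% = 2.737%.
On $600,000,000: 0.02737 × $600,000,000 = $16,422,000.

$16,400,000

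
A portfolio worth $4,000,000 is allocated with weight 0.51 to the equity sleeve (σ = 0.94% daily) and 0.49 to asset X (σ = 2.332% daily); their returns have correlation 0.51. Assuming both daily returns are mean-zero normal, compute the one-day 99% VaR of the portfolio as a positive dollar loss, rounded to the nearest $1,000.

$135,000

σ_p² = 0.51²·0.94² + 0.49²·2.332² + 2·0.51·0.51·0.49·0.94·2.332 = 2.0943 (%²).
σ_p = √2.0943 = 1.447%.
At 99%, z = 2.326.
VaR = 2.326 × 1.447% = 3.366%; on $4,000,000 that is $134,640.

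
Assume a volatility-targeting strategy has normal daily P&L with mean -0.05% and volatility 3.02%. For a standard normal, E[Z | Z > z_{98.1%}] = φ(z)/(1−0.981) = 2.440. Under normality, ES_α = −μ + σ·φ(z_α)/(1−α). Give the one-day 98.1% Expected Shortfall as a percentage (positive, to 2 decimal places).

7.42%

ES = −(-0.05%) + 3.02% × 2.440 = 7.419%.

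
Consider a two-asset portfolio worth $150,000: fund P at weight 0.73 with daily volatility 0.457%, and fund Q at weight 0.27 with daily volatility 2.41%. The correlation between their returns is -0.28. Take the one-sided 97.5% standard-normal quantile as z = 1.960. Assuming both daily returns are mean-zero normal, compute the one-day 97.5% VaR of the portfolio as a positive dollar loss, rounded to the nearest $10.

σ_p² = 0.73²·0.457² + 0.27²·2.41² + 2·-0.28·0.73·0.27·0.457·2.41 = 0.4131 (%²).
σ_p = √0.4131 = 0.643%.
VaR = 1.960 × 0.643% = 1.260%; on $150,000 that is $1,890.

$1,890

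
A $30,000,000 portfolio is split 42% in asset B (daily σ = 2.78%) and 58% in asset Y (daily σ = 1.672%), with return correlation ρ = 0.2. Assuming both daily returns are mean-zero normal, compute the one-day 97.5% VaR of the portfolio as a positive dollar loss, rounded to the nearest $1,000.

$976,000

σ_p² = 0.42²·2.78² + 0.58²·1.672² + 2·0.2·0.42·0.58·2.78·1.672 = 2.7566 (%²).
σ_p = √2.7566 = 1.660%.
At 97.5%, z = 1.960.
VaR = 1.960 × 1.660% = 3.254%; on $30,000,000 that is $976,200.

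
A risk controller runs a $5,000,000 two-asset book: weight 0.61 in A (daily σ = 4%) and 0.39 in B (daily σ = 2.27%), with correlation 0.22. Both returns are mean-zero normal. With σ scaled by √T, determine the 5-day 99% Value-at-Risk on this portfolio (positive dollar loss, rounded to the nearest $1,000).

σ_p = √(0.61²·4² + 0.39²·2.27² + 2·0.22·0.61·0.39·4·2.27) = 2.773%.
σ_{5d} = 2.773% × √5 = 6.201%.
z(99%) = 2.326.
VaR = 2.326 × 6.201% = 14.424%; on $5,000,000 that is $721,200.

$721,000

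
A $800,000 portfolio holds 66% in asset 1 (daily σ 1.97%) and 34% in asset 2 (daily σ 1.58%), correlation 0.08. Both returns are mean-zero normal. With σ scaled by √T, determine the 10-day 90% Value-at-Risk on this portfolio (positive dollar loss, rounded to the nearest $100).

$46,900

σ_p = √(0.66²·1.97² + 0.34²·1.58² + 2·0.08·0.66·0.34·1.97·1.58) = 1.446%.
σ_{10d} = 1.446% × √10 = 4.573%.
z(90%) = 1.282.
VaR = 1.282 × 4.573% = 5.863%; on $800,000 that is $46,904.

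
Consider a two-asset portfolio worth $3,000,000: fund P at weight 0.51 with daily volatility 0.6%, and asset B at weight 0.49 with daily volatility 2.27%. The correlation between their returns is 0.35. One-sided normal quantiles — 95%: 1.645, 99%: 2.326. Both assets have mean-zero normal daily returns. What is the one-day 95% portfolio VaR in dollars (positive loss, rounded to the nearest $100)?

$61,800

σ_p² = 0.51²·0.6² + 0.49²·2.27² + 2·0.35·0.51·0.49·0.6·2.27 = 1.5691 (%²).
σ_p = √1.5691 = 1.253%.
VaR = 1.645 × 1.253% = 2.061%; on $3,000,000 that is $61,830.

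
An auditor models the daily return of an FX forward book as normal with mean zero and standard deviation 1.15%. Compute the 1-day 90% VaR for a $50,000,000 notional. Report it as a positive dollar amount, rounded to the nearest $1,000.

$737,000

At 90% one-sided, z = 1.282.
VaR = z·σ = 1.282 × 1.15% = 1.474%.
On $50,000,000: 0.01474 × $50,000,000 = $737,000.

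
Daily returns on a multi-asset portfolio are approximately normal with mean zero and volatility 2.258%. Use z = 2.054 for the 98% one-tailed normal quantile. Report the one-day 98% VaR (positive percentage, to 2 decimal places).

VaR = z·σ = 2.054 × 2.258% = 4.638%.

4.64%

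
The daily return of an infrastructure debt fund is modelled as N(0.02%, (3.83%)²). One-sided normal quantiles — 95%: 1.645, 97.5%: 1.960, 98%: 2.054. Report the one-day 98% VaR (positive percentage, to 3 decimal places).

7.847%

VaR = −μ + z·σ = −(0.02%) + 2.054 × 3.83% = 7.847%.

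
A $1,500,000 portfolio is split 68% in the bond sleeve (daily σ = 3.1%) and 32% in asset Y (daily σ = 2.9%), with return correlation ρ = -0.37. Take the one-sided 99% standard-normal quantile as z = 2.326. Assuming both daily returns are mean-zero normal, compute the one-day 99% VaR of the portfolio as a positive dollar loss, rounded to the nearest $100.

$68,500

σ_p² = 0.68²·3.1² + 0.32²·2.9² + 2·-0.37·0.68·0.32·3.1·2.9 = 3.8572 (%²).
σ_p = √3.8572 = 1.964%.
VaR = 2.326 × 1.964% = 4.568%; on $1,500,000 that is $68,520.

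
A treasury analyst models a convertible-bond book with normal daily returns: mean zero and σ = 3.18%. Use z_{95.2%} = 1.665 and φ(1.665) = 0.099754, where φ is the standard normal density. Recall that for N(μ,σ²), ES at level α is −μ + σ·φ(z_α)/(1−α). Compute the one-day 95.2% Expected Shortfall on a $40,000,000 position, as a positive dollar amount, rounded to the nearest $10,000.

Tail multiplier: φ(z)/(1−α) = 0.099754 / 0.048 = 2.078.
ES = 3.18% × 2.078 = 6.608%.
On $40,000,000: 0.06608 × $40,000,000 = $2,643,200.

$2,640,000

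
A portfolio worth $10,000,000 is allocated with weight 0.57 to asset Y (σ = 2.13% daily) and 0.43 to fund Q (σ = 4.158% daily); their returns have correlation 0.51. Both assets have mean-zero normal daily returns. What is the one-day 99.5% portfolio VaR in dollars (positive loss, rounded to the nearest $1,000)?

σ_p² = 0.57²·2.13² + 0.43²·4.158² + 2·0.51·0.57·0.43·2.13·4.158 = 6.8849 (%²).
σ_p = √6.8849 = 2.624%.
At 99.5%, z = 2.576.
VaR = 2.576 × 2.624% = 6.759%; on $10,000,000 that is $675,900.

$676,000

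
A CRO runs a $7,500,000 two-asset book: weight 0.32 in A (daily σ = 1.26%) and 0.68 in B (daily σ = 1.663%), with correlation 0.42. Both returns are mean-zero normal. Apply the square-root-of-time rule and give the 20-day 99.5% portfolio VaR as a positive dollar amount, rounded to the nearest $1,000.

$1,167,000

σ_p = √(0.32²·1.26² + 0.68²·1.663² + 2·0.42·0.32·0.68·1.26·1.663) = 1.351%.
σ_{20d} = 1.351% × √20 = 6.042%.
z(99.5%) = 2.576.
VaR = 2.576 × 6.042% = 15.564%; on $7,500,000 that is $1,167,300.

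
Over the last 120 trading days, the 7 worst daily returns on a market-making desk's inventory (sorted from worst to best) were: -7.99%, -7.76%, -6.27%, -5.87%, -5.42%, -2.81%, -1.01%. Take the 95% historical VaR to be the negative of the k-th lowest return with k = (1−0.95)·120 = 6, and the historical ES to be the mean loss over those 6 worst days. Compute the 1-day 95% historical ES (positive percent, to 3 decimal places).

The 6 worst returns sum to -36.12%.
ES = −(-36.12%) / 6 = 6.02% ≈ 6.020%.

6.020%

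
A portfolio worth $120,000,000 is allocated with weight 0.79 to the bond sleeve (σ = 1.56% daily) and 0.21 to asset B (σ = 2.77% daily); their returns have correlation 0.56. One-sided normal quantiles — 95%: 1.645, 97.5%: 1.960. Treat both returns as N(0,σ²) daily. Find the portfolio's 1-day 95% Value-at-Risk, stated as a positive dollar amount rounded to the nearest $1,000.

$3,220,000

σ_p² = 0.79²·1.56² + 0.21²·2.77² + 2·0.56·0.79·0.21·1.56·2.77 = 2.6601 (%²).
σ_p = √2.6601 = 1.631%.
VaR = 1.645 × 1.631% = 2.683%; on $120,000,000 that is $3,219,600.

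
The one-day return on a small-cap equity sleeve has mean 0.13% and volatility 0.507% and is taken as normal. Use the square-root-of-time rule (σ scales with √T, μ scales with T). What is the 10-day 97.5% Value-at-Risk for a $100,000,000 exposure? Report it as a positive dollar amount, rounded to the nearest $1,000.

$1,842,000

At 97.5%, z = 1.960.
σ_{10d} = 0.507% × √10 = 1.603%; μ_{10d} = 10 × 0.13% = 1.300%.
VaR = −(1.300%) + 1.960 × 1.603% = 1.842%.
On $100,000,000: 0.01842 × $100,000,000 = $1,842,000.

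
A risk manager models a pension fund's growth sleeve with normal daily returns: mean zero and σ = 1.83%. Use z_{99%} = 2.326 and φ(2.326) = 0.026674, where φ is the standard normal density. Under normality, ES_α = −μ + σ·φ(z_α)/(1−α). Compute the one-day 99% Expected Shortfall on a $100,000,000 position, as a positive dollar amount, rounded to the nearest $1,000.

Tail multiplier: φ(z)/(1−α) = 0.026674 / 0.01 = 2.667.
ES = 1.83% × 2.667 = 4.881%.
On $100,000,000: 0.04881 × $100,000,000 = $4,881,000.

$4,881,000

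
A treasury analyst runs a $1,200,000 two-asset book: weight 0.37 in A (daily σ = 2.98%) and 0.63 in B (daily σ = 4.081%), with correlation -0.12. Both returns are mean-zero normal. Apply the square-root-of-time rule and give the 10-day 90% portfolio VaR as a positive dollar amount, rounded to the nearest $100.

σ_p = √(0.37²·2.98² + 0.63²·4.081² + 2·-0.12·0.37·0.63·2.98·4.081) = 2.673%.
σ_{10d} = 2.673% × √10 = 8.453%.
z(90%) = 1.282.
VaR = 1.282 × 8.453% = 10.837%; on $1,200,000 that is $130,044.

$130,000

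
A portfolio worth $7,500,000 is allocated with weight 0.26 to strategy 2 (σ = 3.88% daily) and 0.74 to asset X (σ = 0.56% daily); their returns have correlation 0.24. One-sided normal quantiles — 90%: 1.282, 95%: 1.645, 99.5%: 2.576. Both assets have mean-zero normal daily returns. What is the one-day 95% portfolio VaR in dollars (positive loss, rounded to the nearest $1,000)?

$145,000

σ_p² = 0.26²·3.88² + 0.74²·0.56² + 2·0.24·0.26·0.74·3.88·0.56 = 1.3901 (%²).
σ_p = √1.3901 = 1.179%.
VaR = 1.645 × 1.179% = 1.939%; on $7,500,000 that is $145,425.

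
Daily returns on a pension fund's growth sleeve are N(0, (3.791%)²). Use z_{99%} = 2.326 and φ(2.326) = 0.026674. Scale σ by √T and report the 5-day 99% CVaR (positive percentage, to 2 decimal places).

σ_{5d} = 3.791% × √5 = 8.477%.
ES multiplier = φ(z)/(1−α) = 0.026674/0.01 = 2.667.
ES = 8.477% × 2.667 = 22.608%.

22.61%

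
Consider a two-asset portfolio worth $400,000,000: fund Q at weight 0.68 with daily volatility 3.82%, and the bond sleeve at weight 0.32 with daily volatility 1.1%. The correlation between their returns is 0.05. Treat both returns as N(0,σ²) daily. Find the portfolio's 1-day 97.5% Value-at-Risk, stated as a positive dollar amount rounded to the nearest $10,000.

$20,690,000

σ_p² = 0.68²·3.82² + 0.32²·1.1² + 2·0.05·0.68·0.32·3.82·1.1 = 6.9629 (%²).
σ_p = √6.9629 = 2.639%.
At 97.5%, z = 1.960.
VaR = 1.960 × 2.639% = 5.172%; on $400,000,000 that is $20,688,000.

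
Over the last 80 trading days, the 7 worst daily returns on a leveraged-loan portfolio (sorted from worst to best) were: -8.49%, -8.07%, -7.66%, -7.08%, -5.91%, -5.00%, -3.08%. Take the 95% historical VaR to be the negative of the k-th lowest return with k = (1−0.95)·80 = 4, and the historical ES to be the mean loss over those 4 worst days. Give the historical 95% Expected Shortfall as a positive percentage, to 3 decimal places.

The 4 worst returns sum to -31.30%.
ES = −(-31.30%) / 4 = 7.825%.

7.825%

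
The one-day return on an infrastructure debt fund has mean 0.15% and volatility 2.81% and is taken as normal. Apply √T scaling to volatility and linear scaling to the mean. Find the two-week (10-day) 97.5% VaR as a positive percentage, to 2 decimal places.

At 97.5%, z = 1.960.
σ_{10d} = 2.81% × √10 = 8.886%; μ_{10d} = 10 × 0.15% = 1.500%.
VaR = −(1.500%) + 1.960 × 8.886% = 15.917%.

15.92%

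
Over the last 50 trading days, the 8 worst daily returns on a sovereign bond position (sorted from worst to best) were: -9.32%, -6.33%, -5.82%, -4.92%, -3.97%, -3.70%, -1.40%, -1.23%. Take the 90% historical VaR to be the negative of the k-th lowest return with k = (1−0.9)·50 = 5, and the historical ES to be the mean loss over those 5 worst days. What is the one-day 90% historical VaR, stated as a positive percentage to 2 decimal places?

k = 5; the 5th lowest return is -3.97%, so VaR = 3.97%.

3.97%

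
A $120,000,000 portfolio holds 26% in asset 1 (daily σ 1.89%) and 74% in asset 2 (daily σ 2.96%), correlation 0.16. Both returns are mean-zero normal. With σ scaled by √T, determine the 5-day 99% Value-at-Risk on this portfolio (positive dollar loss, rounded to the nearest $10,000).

σ_p = √(0.26²·1.89² + 0.74²·2.96² + 2·0.16·0.26·0.74·1.89·2.96) = 2.320%.
σ_{5d} = 2.320% × √5 = 5.188%.
z(99%) = 2.326.
VaR = 2.326 × 5.188% = 12.067%; on $120,000,000 that is $14,480,400.

$14,480,000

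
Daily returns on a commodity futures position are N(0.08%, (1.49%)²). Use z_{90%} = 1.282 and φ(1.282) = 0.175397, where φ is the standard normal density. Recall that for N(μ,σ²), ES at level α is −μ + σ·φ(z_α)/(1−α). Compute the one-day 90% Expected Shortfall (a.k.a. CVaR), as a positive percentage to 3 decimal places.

2.533%

Tail multiplier: φ(z)/(1−α) = 0.175397 / 0.1 = 1.754.
ES = −(0.08%) + 1.49% × 1.754 = 2.533%.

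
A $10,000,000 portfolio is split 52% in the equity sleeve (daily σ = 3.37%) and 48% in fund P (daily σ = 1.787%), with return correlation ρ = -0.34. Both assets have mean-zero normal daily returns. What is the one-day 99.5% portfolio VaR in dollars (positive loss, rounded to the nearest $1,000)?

σ_p² = 0.52²·3.37² + 0.48²·1.787² + 2·-0.34·0.52·0.48·3.37·1.787 = 2.7845 (%²).
σ_p = √2.7845 = 1.669%.
At 99.5%, z = 2.576.
VaR = 2.576 × 1.669% = 4.299%; on $10,000,000 that is $429,900.

$430,000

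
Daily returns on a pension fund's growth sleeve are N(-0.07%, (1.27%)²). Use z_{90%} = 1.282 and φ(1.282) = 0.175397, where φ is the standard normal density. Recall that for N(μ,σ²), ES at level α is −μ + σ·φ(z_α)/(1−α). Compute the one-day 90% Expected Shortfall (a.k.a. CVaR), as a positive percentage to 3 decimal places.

Tail multiplier: φ(z)/(1−α) = 0.175397 / 0.1 = 1.754.
ES = −(-0.07%) + 1.27% × 1.754 = 2.298%.

2.298%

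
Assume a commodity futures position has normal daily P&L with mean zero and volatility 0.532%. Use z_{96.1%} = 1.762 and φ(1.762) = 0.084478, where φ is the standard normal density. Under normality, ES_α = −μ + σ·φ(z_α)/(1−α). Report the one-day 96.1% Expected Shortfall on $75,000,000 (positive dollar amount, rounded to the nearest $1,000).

$864,000

Tail multiplier: φ(z)/(1−α) = 0.084478 / 0.039 = 2.166.
ES = 0.532% × 2.166 = 1.152%.
On $75,000,000: 0.01152 × $75,000,000 = $864,000.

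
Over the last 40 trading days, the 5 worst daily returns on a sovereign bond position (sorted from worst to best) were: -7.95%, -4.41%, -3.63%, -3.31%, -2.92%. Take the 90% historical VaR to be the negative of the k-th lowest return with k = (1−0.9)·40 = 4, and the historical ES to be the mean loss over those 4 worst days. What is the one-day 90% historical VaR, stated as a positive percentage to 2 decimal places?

3.31%

k = 4; the 4th lowest return is -3.31%, so VaR = 3.31%.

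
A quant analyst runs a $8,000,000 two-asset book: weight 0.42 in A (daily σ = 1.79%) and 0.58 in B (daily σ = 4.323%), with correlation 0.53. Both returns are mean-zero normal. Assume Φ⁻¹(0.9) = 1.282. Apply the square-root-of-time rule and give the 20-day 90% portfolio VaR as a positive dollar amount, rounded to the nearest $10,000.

σ_p = √(0.42²·1.79² + 0.58²·4.323² + 2·0.53·0.42·0.58·1.79·4.323) = 2.975%.
σ_{20d} = 2.975% × √20 = 13.305%.
VaR = 1.282 × 13.305% = 17.057%; on $8,000,000 that is $1,364,560.

$1,360,000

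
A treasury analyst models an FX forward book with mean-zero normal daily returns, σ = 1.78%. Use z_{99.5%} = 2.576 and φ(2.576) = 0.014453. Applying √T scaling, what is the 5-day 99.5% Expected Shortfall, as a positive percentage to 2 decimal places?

σ_{5d} = 1.78% × √5 = 3.980%.
ES multiplier = φ(z)/(1−α) = 0.014453/0.005 = 2.891.
ES = 3.980% × 2.891 = 11.506%.

11.51%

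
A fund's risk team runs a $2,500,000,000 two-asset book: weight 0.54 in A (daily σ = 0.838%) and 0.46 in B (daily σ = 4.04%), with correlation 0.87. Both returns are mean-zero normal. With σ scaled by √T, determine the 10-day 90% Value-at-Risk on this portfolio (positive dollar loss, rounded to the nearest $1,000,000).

σ_p = √(0.54²·0.838² + 0.46²·4.04² + 2·0.87·0.54·0.46·0.838·4.04) = 2.263%.
σ_{10d} = 2.263% × √10 = 7.156%.
z(90%) = 1.282.
VaR = 1.282 × 7.156% = 9.174%; on $2,500,000,000 that is $229,350,000.

$229,000,000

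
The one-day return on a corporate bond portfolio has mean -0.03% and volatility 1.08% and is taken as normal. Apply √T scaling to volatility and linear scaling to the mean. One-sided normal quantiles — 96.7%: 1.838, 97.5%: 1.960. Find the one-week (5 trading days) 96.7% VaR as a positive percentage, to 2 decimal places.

4.59%

σ_{5d} = 1.08% × √5 = 2.415%; μ_{5d} = 5 × -0.03% = -0.150%.
VaR = −(-0.150%) + 1.838 × 2.415% = 4.589%.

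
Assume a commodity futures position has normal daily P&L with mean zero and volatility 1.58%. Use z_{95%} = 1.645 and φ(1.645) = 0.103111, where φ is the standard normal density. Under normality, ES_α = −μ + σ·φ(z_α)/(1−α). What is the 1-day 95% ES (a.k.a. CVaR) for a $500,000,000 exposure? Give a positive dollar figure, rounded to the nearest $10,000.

Tail multiplier: φ(z)/(1−α) = 0.103111 / 0.05 = 2.062.
ES = 1.58% × 2.062 = 3.258%.
On $500,000,000: 0.03258 × $500,000,000 = $16,290,000.

$16,290,000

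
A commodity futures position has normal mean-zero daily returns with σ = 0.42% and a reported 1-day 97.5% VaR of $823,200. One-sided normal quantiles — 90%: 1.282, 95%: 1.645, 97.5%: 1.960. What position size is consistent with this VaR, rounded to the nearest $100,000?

$100,000,000

VaR as a fraction of value: z·σ = 1.960 × 0.42% = 0.8232%.
Position = $823,200 / 0.008232 = $100,000,000.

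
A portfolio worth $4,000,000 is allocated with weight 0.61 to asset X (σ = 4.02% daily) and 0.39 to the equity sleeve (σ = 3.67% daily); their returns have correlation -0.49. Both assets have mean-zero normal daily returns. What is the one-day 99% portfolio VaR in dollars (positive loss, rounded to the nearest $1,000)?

$200,000

σ_p² = 0.61²·4.02² + 0.39²·3.67² + 2·-0.49·0.61·0.39·4.02·3.67 = 4.6223 (%²).
σ_p = √4.6223 = 2.150%.
At 99%, z = 2.326.
VaR = 2.326 × 2.150% = 5.001%; on $4,000,000 that is $200,040.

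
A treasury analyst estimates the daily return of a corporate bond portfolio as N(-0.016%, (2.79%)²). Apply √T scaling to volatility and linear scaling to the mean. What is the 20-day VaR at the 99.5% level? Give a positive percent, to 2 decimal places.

32.46%

At 99.5%, z = 2.576.
σ_{20d} = 2.79% × √20 = 12.477%; μ_{20d} = 20 × -0.016% = -0.320%.
VaR = −(-0.320%) + 2.576 × 12.477% = 32.461%.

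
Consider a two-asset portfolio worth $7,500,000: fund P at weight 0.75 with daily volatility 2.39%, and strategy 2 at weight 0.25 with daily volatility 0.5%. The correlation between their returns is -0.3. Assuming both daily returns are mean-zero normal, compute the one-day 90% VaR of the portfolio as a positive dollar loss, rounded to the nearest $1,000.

$169,000

σ_p² = 0.75²·2.39² + 0.25²·0.5² + 2·-0.3·0.75·0.25·2.39·0.5 = 3.0942 (%²).
σ_p = √3.0942 = 1.759%.
At 90%, z = 1.282.
VaR = 1.282 × 1.759% = 2.255%; on $7,500,000 that is $169,125.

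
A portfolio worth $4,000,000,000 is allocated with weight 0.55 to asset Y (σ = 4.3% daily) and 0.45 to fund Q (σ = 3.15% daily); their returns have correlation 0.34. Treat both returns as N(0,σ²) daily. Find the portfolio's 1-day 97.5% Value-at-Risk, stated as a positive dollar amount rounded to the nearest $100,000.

$246,500,000

σ_p² = 0.55²·4.3² + 0.45²·3.15² + 2·0.34·0.55·0.45·4.3·3.15 = 9.8822 (%²).
σ_p = √9.8822 = 3.144%.
At 97.5%, z = 1.960.
VaR = 1.960 × 3.144% = 6.162%; on $4,000,000,000 that is $246,480,000.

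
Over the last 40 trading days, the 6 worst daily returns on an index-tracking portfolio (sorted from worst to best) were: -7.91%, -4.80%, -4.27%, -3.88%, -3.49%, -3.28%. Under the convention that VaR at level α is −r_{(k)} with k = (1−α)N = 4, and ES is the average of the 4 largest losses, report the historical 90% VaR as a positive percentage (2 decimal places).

3.88%

k = 4; the 4th lowest return is -3.88%, so VaR = 3.88%.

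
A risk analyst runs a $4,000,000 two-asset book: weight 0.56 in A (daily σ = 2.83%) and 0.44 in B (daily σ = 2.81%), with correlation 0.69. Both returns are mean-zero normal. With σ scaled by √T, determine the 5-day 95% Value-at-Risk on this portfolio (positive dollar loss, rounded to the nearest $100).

σ_p = √(0.56²·2.83² + 0.44²·2.81² + 2·0.69·0.56·0.44·2.83·2.81) = 2.597%.
σ_{5d} = 2.597% × √5 = 5.807%.
z(95%) = 1.645.
VaR = 1.645 × 5.807% = 9.553%; on $4,000,000 that is $382,120.

$382,100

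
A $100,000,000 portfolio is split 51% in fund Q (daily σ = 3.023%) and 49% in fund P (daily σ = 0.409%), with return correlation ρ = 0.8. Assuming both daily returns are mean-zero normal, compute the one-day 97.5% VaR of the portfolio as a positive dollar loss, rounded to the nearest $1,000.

σ_p² = 0.51²·3.023² + 0.49²·0.409² + 2·0.8·0.51·0.49·3.023·0.409 = 2.9115 (%²).
σ_p = √2.9115 = 1.706%.
At 97.5%, z = 1.960.
VaR = 1.960 × 1.706% = 3.344%; on $100,000,000 that is $3,344,000.

$3,344,000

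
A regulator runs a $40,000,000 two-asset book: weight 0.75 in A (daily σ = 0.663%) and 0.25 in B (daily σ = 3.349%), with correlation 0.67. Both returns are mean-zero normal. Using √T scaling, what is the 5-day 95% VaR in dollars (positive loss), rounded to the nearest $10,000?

$1,810,000

σ_p = √(0.75²·0.663² + 0.25²·3.349² + 2·0.67·0.75·0.25·0.663·3.349) = 1.227%.
σ_{5d} = 1.227% × √5 = 2.744%.
z(95%) = 1.645.
VaR = 1.645 × 2.744% = 4.514%; on $40,000,000 that is $1,805,600.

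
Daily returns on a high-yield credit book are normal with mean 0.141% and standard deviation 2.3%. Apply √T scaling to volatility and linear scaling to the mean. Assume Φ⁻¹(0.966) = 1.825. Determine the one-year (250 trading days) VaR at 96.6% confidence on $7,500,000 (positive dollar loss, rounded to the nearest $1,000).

σ_{250d} = 2.3% × √250 = 36.366%; μ_{250d} = 250 × 0.141% = 35.250%.
VaR = −(35.250%) + 1.825 × 36.366% = 31.118%.
On $7,500,000: 0.31118 × $7,500,000 = $2,333,850.

$2,334,000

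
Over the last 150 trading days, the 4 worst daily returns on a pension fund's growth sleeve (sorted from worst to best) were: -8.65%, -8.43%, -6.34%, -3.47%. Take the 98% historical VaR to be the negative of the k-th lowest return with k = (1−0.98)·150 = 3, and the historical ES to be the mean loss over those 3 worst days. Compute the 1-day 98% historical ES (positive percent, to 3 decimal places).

7.807%

The 3 worst returns sum to -23.42%.
ES = −(-23.42%) / 3 = 7.8066…% ≈ 7.807%.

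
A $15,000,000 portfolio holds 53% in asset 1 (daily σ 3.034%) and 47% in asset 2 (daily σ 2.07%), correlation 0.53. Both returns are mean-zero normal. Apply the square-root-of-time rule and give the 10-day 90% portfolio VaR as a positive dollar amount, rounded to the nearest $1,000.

$1,385,000

σ_p = √(0.53²·3.034² + 0.47²·2.07² + 2·0.53·0.53·0.47·3.034·2.07) = 2.278%.
σ_{10d} = 2.278% × √10 = 7.204%.
z(90%) = 1.282.
VaR = 1.282 × 7.204% = 9.236%; on $15,000,000 that is $1,385,400.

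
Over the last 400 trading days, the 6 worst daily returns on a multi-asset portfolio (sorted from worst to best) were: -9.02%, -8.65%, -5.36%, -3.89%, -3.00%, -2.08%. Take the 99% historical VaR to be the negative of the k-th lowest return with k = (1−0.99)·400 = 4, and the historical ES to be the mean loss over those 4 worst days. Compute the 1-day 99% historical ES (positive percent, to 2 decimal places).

6.73%

The 4 worst returns sum to -26.92%.
ES = −(-26.92%) / 4 = 6.73%.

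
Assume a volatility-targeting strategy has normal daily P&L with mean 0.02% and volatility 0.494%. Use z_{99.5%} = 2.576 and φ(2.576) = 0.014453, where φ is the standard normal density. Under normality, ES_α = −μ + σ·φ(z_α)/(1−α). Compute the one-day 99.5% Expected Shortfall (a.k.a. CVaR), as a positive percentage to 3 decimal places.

1.408%

Tail multiplier: φ(z)/(1−α) = 0.014453 / 0.005 = 2.891.
ES = −(0.02%) + 0.494% × 2.891 = 1.408%.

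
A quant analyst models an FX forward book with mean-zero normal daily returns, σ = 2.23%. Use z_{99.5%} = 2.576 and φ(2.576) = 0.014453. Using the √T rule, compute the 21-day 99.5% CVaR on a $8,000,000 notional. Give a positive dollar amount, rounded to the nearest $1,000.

σ_{21d} = 2.23% × √21 = 10.219%.
ES multiplier = φ(z)/(1−α) = 0.014453/0.005 = 2.891.
ES = 10.219% × 2.891 = 29.543%; on $8,000,000: $2,363,440.

$2,363,000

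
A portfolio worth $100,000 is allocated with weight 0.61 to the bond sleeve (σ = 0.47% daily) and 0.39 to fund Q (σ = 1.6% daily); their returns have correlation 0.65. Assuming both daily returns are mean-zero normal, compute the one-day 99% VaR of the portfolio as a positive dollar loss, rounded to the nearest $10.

σ_p² = 0.61²·0.47² + 0.39²·1.6² + 2·0.65·0.61·0.39·0.47·1.6 = 0.7041 (%²).
σ_p = √0.7041 = 0.839%.
At 99%, z = 2.326.
VaR = 2.326 × 0.839% = 1.952%; on $100,000 that is $1,952.

$1,950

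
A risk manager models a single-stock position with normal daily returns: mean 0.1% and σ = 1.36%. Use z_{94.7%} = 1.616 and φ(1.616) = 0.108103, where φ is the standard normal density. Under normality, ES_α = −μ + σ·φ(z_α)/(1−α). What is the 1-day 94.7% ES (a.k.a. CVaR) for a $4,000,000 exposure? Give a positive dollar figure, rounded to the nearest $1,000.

$107,000

Tail multiplier: φ(z)/(1−α) = 0.108103 / 0.053 = 2.040.
ES = −(0.1%) + 1.36% × 2.040 = 2.674%.
On $4,000,000: 0.02674 × $4,000,000 = $106,960.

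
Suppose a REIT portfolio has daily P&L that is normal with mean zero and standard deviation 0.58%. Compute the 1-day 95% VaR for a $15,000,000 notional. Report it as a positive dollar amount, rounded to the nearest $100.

At 95% one-sided, z = 1.645.
VaR = z·σ = 1.645 × 0.58% = 0.954%.
On $15,000,000: 0.00954 × $15,000,000 = $143,100.

$143,100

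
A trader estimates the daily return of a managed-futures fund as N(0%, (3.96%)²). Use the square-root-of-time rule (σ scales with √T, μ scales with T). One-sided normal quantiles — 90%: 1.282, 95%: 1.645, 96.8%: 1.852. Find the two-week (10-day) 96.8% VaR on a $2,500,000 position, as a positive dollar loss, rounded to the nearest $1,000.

σ_{10d} = 3.96% × √10 = 12.523%.
VaR = 1.852 × 12.523% = 23.193%.
On $2,500,000: 0.23193 × $2,500,000 = $579,825.

$580,000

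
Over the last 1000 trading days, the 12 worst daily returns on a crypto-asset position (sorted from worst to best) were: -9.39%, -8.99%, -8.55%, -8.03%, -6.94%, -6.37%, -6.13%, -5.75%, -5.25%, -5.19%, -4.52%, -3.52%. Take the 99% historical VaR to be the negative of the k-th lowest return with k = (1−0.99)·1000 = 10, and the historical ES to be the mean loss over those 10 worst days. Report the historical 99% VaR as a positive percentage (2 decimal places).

5.19%

k = 10; the 10th lowest return is -5.19%, so VaR = 5.19%.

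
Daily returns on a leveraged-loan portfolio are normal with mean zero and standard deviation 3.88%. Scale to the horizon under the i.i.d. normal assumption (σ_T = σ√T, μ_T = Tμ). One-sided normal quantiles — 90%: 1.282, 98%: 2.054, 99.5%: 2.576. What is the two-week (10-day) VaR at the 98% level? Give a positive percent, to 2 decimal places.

25.20%

σ_{10d} = 3.88% × √10 = 12.270%.
VaR = 2.054 × 12.270% = 25.203%.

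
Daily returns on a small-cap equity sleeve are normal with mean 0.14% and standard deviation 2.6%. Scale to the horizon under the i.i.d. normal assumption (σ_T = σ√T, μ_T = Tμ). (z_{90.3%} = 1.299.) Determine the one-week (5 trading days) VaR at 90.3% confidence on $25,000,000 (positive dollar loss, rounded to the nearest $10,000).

$1,710,000

σ_{5d} = 2.6% × √5 = 5.814%; μ_{5d} = 5 × 0.14% = 0.700%.
VaR = −(0.700%) + 1.299 × 5.814% = 6.852%.
On $25,000,000: 0.06852 × $25,000,000 = $1,713,000.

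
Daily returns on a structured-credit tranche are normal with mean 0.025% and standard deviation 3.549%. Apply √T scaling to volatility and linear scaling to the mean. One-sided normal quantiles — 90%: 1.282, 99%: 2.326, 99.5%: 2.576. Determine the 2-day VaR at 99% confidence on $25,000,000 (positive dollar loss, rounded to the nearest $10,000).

σ_{2d} = 3.549% × √2 = 5.019%; μ_{2d} = 2 × 0.025% = 0.050%.
VaR = −(0.050%) + 2.326 × 5.019% = 11.624%.
On $25,000,000: 0.11624 × $25,000,000 = $2,906,000.

$2,910,000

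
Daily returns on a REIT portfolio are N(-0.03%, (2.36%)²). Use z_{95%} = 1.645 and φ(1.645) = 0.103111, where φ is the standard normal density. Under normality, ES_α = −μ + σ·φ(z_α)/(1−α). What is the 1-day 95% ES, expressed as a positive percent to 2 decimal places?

Tail multiplier: φ(z)/(1−α) = 0.103111 / 0.05 = 2.062.
ES = −(-0.03%) + 2.36% × 2.062 = 4.896%.

4.90%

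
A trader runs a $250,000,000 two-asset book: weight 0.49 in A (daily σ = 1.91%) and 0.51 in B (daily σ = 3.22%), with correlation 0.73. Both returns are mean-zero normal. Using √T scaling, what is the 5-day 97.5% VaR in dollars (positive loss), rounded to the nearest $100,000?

$26,400,000

σ_p = √(0.49²·1.91² + 0.51²·3.22² + 2·0.73·0.49·0.51·1.91·3.22) = 2.412%.
σ_{5d} = 2.412% × √5 = 5.393%.
z(97.5%) = 1.960.
VaR = 1.960 × 5.393% = 10.570%; on $250,000,000 that is $26,425,000.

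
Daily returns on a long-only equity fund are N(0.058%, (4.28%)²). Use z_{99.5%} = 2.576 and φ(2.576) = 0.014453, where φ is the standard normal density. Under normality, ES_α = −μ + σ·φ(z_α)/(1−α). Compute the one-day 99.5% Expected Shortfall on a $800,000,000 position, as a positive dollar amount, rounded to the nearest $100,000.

$98,500,000

Tail multiplier: φ(z)/(1−α) = 0.014453 / 0.005 = 2.891.
ES = −(0.058%) + 4.28% × 2.891 = 12.315%.
On $800,000,000: 0.12315 × $800,000,000 = $98,520,000.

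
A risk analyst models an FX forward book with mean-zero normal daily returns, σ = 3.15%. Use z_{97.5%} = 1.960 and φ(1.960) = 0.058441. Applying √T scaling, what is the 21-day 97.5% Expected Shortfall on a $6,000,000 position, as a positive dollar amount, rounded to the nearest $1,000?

$2,025,000

σ_{21d} = 3.15% × √21 = 14.435%.
ES multiplier = φ(z)/(1−α) = 0.058441/0.025 = 2.338.
ES = 14.435% × 2.338 = 33.749%; on $6,000,000: $2,024,940.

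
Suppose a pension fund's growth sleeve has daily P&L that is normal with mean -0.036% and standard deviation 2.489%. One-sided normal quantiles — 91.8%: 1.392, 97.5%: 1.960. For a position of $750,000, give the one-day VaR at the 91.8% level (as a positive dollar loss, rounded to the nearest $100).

$26,300

VaR = −μ + z·σ = −(-0.036%) + 1.392 × 2.489% = 3.501%.
On $750,000: 0.03501 × $750,000 = $26,258.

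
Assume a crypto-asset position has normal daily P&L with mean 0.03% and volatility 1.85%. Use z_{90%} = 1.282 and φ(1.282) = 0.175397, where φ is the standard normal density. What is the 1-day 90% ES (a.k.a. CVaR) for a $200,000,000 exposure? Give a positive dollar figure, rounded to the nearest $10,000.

Tail multiplier: φ(z)/(1−α) = 0.175397 / 0.1 = 1.754.
ES = −(0.03%) + 1.85% × 1.754 = 3.215%.
On $200,000,000: 0.03215 × $200,000,000 = $6,430,000.

$6,430,000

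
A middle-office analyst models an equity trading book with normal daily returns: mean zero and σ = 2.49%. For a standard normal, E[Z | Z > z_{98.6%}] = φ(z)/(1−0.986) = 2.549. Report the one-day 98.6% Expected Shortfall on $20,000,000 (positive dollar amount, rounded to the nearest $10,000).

ES = 2.49% × 2.549 = 6.347%.
On $20,000,000: 0.06347 × $20,000,000 = $1,269,400.

$1,270,000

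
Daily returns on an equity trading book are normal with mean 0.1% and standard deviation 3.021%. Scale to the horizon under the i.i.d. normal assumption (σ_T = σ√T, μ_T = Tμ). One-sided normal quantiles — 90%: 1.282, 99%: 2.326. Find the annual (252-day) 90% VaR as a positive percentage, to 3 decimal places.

36.281%

σ_{252d} = 3.021% × √252 = 47.957%; μ_{252d} = 252 × 0.1% = 25.200%.
VaR = −(25.200%) + 1.282 × 47.957% = 36.281%.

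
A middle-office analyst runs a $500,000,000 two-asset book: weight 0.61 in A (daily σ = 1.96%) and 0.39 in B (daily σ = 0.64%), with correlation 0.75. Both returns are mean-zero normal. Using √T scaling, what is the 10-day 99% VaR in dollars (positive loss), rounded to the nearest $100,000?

σ_p = √(0.61²·1.96² + 0.39²·0.64² + 2·0.75·0.61·0.39·1.96·0.64) = 1.393%.
σ_{10d} = 1.393% × √10 = 4.405%.
z(99%) = 2.326.
VaR = 2.326 × 4.405% = 10.246%; on $500,000,000 that is $51,230,000.

$51,200,000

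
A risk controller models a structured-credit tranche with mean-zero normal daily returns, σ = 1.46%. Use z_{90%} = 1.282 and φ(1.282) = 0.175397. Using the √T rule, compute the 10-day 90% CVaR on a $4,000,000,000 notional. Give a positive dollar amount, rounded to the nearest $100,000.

$323,900,000

σ_{10d} = 1.46% × √10 = 4.617%.
ES multiplier = φ(z)/(1−α) = 0.175397/0.1 = 1.754.
ES = 4.617% × 1.754 = 8.098%; on $4,000,000,000: $323,920,000.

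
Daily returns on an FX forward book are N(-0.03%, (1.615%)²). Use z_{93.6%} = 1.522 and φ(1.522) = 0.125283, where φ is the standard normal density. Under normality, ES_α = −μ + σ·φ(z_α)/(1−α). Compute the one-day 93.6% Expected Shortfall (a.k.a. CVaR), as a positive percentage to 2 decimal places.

Tail multiplier: φ(z)/(1−α) = 0.125283 / 0.064 = 1.958.
ES = −(-0.03%) + 1.615% × 1.958 = 3.192%.

3.19%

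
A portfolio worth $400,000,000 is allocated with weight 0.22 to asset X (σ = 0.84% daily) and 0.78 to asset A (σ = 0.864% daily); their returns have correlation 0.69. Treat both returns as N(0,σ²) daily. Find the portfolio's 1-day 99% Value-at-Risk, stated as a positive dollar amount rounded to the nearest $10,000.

$7,560,000

σ_p² = 0.22²·0.84² + 0.78²·0.864² + 2·0.69·0.22·0.78·0.84·0.864 = 0.6602 (%²).
σ_p = √0.6602 = 0.813%.
At 99%, z = 2.326.
VaR = 2.326 × 0.813% = 1.891%; on $400,000,000 that is $7,564,000.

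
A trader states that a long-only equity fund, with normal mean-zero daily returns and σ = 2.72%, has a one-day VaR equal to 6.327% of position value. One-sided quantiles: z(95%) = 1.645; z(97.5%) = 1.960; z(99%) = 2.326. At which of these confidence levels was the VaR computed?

99%

Implied z = VaR/σ = 6.327 / 2.72 = 2.326.
This matches z(99%) = 2.326.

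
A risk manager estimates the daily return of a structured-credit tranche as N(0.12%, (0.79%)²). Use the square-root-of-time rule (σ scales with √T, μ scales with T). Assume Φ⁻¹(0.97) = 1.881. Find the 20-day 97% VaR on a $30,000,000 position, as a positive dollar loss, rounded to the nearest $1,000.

$1,274,000

σ_{20d} = 0.79% × √20 = 3.533%; μ_{20d} = 20 × 0.12% = 2.400%.
VaR = −(2.400%) + 1.881 × 3.533% = 4.246%.
On $30,000,000: 0.04246 × $30,000,000 = $1,273,800.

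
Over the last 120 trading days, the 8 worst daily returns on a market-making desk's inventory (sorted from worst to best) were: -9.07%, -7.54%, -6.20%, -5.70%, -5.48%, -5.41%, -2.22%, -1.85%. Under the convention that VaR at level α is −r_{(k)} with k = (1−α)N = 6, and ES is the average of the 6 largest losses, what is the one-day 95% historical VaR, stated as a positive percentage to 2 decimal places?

5.41%

k = 6; the 6th lowest return is -5.41%, so VaR = 5.41%.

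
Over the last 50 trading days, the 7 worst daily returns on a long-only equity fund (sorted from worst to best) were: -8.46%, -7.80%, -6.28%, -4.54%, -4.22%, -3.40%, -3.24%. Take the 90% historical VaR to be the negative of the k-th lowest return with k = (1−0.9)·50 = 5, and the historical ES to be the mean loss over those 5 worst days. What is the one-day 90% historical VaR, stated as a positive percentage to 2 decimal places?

k = 5; the 5th lowest return is -4.22%, so VaR = 4.22%.

4.22%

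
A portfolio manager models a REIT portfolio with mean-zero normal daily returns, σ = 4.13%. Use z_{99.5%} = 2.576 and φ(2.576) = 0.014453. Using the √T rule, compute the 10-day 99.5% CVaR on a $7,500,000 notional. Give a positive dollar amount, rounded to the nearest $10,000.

$2,830,000

σ_{10d} = 4.13% × √10 = 13.060%.
ES multiplier = φ(z)/(1−α) = 0.014453/0.005 = 2.891.
ES = 13.060% × 2.891 = 37.756%; on $7,500,000: $2,831,700.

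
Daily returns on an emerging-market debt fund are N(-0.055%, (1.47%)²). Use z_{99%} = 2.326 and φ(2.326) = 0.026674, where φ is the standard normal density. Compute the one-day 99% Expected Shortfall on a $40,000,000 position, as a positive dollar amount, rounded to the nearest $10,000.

Tail multiplier: φ(z)/(1−α) = 0.026674 / 0.01 = 2.667.
ES = −(-0.055%) + 1.47% × 2.667 = 3.975%.
On $40,000,000: 0.03975 × $40,000,000 = $1,590,000.

$1,590,000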